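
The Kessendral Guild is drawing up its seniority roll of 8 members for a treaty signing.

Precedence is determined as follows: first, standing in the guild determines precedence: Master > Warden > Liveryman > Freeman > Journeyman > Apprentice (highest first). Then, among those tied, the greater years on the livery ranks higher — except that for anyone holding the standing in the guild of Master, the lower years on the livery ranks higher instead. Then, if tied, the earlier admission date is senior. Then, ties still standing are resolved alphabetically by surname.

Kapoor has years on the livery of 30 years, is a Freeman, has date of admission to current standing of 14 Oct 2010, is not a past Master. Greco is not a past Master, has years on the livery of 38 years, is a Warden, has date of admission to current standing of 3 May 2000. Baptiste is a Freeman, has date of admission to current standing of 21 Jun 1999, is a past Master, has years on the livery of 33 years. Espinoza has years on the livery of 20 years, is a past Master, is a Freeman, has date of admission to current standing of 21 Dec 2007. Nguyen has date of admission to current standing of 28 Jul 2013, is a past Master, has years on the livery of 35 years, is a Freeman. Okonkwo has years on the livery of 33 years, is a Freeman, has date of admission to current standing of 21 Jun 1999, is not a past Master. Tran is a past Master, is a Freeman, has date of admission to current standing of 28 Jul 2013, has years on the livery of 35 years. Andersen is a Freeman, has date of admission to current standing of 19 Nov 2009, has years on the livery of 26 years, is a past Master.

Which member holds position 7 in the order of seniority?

By standing in the guild: Greco (Warden); then Nguyen, Tran, Baptiste, Okonkwo, Kapoor, Andersen and Espinoza (Freeman).
Among Nguyen, Tran, Baptiste, Okonkwo, Kapoor, Andersen and Espinoza, by years on the livery (higher first): Nguyen and Tran (35 years) before Baptiste and Okonkwo (33 years) before Kapoor (30 years) before Andersen (26 years) before Espinoza (20 years).
Nguyen and Tran both have date of admission to current standing 28 Jul 2013, so the next rule applies.
Among Nguyen and Tran, alphabetically by surname: Nguyen before Tran.
Baptiste and Okonkwo both have date of admission to current standing 21 Jun 1999, so the next rule applies.
Among Baptiste and Okonkwo, alphabetically by surname: Baptiste before Okonkwo.
Order: Greco, Nguyen, Tran, Baptiste, Okonkwo, Kapoor, Andersen, Espinoza.

Andersen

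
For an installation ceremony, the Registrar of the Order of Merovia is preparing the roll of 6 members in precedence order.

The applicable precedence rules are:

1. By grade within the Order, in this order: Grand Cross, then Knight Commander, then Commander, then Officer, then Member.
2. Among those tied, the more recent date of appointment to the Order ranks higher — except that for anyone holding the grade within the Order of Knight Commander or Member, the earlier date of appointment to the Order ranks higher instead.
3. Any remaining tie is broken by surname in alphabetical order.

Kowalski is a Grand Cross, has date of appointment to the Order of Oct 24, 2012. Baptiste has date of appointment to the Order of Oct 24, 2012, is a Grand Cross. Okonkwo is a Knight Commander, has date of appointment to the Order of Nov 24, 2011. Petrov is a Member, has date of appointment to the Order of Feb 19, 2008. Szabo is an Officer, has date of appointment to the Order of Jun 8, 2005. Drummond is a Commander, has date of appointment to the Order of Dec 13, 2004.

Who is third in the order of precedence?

By grade within the Order: Baptiste and Kowalski (Grand Cross); then Okonkwo (Knight Commander); then Drummond (Commander); then Szabo (Officer); then Petrov (Member).
Baptiste and Kowalski both have date of appointment to the Order Oct 24, 2012, so the next rule applies.
Among Baptiste and Kowalski, alphabetically by surname: Baptiste before Kowalski.
Order: Baptiste, Kowalski, Okonkwo, Drummond, Szabo, Petrov.

Okonkwo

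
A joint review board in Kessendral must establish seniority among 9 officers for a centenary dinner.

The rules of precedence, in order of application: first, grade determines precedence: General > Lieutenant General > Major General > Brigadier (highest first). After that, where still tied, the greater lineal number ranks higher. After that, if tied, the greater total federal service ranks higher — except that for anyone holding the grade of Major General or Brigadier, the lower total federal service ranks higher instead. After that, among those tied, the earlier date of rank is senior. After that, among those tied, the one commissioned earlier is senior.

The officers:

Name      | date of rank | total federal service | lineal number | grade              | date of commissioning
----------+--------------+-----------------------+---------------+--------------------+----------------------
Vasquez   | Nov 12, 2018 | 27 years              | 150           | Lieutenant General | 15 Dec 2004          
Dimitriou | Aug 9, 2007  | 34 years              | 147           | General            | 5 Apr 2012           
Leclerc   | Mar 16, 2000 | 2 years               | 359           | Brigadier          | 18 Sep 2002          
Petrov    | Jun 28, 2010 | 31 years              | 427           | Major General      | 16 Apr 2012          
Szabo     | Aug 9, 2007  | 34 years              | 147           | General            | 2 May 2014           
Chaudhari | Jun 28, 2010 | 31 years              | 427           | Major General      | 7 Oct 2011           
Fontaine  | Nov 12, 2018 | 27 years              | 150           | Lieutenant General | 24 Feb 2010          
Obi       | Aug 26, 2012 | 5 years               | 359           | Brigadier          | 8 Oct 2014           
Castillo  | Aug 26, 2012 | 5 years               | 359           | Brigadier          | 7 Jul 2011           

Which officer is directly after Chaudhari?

Petrov

By grade: Dimitriou and Szabo (General); then Vasquez and Fontaine (Lieutenant General); then Chaudhari and Petrov (Major General); then Leclerc, Castillo and Obi (Brigadier).
Dimitriou and Szabo both have lineal number 147, so the next rule applies.
Dimitriou and Szabo both have total federal service 34 years, so the next rule applies.
Dimitriou and Szabo both have date of rank Aug 9, 2007, so the next rule applies.
Among Dimitriou and Szabo, by date of commissioning (earlier first): Dimitriou (5 Apr 2012) before Szabo (2 May 2014).
Vasquez and Fontaine both have lineal number 150, so the next rule applies.
Vasquez and Fontaine both have total federal service 27 years, so the next rule applies.
Vasquez and Fontaine both have date of rank Nov 12, 2018, so the next rule applies.
Among Vasquez and Fontaine, by date of commissioning (earlier first): Vasquez (15 Dec 2004) before Fontaine (24 Feb 2010).
Chaudhari and Petrov both have lineal number 427, so the next rule applies.
Chaudhari and Petrov both have total federal service 31 years, so the next rule applies.
Chaudhari and Petrov both have date of rank Jun 28, 2010, so the next rule applies.
Among Chaudhari and Petrov, by date of commissioning (earlier first): Chaudhari (7 Oct 2011) before Petrov (16 Apr 2012).
Leclerc, Castillo and Obi all have lineal number 359, so the next rule applies.
Among Leclerc, Castillo and Obi, by total federal service (lower first) (reversed rule for this group): Leclerc (2 years) before Castillo and Obi (5 years).
Castillo and Obi both have date of rank Aug 26, 2012, so the next rule applies.
Among Castillo and Obi, by date of commissioning (earlier first): Castillo (7 Jul 2011) before Obi (8 Oct 2014).
Order: Dimitriou, Szabo, Vasquez, Fontaine, Chaudhari, Petrov, Leclerc, Castillo, Obi.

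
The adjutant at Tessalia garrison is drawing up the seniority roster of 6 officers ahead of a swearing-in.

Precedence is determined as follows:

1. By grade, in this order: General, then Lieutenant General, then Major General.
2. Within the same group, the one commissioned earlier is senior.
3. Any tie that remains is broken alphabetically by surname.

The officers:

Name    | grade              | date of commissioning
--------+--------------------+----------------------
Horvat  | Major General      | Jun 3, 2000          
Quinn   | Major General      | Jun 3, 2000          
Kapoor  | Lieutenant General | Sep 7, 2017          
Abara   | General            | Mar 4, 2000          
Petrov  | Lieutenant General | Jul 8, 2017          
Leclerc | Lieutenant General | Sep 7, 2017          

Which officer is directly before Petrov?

Abara

By grade: Abara (General); then Petrov, Kapoor and Leclerc (Lieutenant General); then Horvat and Quinn (Major General).
Among Petrov, Kapoor and Leclerc, by date of commissioning (earlier first): Petrov (Jul 8, 2017) before Kapoor and Leclerc (Sep 7, 2017).
Among Kapoor and Leclerc, alphabetically by surname: Kapoor before Leclerc.
Horvat and Quinn both have date of commissioning Jun 3, 2000, so the next rule applies.
Among Horvat and Quinn, alphabetically by surname: Horvat before Quinn.
Order: Abara, Petrov, Kapoor, Leclerc, Horvat, Quinn.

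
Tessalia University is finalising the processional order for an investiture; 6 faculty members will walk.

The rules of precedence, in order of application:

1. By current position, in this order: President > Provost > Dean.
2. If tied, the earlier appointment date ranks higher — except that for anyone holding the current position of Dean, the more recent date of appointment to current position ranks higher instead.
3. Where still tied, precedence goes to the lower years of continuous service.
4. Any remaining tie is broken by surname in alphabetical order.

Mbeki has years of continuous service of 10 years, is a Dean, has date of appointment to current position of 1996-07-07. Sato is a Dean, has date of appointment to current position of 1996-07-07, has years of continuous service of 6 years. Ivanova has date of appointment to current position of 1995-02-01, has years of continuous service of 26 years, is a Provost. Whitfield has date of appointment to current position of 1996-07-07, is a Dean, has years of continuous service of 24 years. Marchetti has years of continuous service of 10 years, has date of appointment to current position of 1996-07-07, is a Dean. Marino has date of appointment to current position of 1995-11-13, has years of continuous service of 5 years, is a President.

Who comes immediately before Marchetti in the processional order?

By current position: Marino (President); then Ivanova (Provost); then Sato, Marchetti, Mbeki and Whitfield (Dean).
Sato, Marchetti, Mbeki and Whitfield all have date of appointment to current position 1996-07-07, so the next rule applies.
Among Sato, Marchetti, Mbeki and Whitfield, by years of continuous service (lower first): Sato (6 years) before Marchetti and Mbeki (10 years) before Whitfield (24 years).
Among Marchetti and Mbeki, alphabetically by surname: Marchetti before Mbeki.
Order: Marino, Ivanova, Sato, Marchetti, Mbeki, Whitfield.

Sato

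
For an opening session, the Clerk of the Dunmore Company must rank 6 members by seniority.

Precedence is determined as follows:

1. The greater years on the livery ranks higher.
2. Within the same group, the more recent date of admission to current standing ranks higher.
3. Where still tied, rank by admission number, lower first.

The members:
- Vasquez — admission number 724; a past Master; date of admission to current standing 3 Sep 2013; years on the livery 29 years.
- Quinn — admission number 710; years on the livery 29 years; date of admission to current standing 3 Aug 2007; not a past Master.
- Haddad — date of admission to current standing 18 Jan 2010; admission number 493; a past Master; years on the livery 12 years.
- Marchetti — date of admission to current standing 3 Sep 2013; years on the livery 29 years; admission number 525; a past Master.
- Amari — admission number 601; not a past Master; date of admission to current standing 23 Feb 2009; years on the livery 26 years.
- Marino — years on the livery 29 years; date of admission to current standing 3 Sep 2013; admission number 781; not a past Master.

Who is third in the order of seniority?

By years on the livery (higher first): Marchetti, Vasquez, Marino and Quinn (each 29 years); then Amari (26 years); then Haddad (12 years).
Among Marchetti, Vasquez, Marino and Quinn, by date of admission to current standing (later first): Marchetti, Vasquez and Marino (3 Sep 2013) before Quinn (3 Aug 2007).
Among Marchetti, Vasquez and Marino, by admission number (lower first): Marchetti (525) before Vasquez (724) before Marino (781).
Order: Marchetti, Vasquez, Marino, Quinn, Amari, Haddad.

Marino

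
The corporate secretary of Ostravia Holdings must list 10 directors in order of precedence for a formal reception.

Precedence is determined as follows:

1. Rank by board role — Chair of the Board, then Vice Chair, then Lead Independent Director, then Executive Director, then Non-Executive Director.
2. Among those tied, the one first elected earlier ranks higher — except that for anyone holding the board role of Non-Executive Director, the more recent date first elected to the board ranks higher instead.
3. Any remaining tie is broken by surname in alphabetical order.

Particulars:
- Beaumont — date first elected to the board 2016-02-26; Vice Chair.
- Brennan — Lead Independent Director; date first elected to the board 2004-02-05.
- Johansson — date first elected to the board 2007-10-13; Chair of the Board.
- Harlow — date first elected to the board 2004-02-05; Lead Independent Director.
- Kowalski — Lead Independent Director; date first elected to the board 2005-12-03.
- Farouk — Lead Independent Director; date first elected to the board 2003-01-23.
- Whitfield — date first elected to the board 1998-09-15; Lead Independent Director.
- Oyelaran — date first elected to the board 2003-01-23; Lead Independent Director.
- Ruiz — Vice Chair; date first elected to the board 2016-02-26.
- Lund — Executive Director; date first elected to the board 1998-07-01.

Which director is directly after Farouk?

Oyelaran

By board role: Johansson (Chair of the Board); then Beaumont and Ruiz (Vice Chair); then Whitfield, Farouk, Oyelaran, Brennan, Harlow and Kowalski (Lead Independent Director); then Lund (Executive Director).
Beaumont and Ruiz both have date first elected to the board 2016-02-26, so the next rule applies.
Among Beaumont and Ruiz, alphabetically by surname: Beaumont before Ruiz.
Among Whitfield, Farouk, Oyelaran, Brennan, Harlow and Kowalski, by date first elected to the board (earlier first): Whitfield (1998-09-15) before Farouk and Oyelaran (2003-01-23) before Brennan and Harlow (2004-02-05) before Kowalski (2005-12-03).
Among Farouk and Oyelaran, alphabetically by surname: Farouk before Oyelaran.
Among Brennan and Harlow, alphabetically by surname: Brennan before Harlow.
Order: Johansson, Beaumont, Ruiz, Whitfield, Farouk, Oyelaran, Brennan, Harlow, Kowalski, Lund.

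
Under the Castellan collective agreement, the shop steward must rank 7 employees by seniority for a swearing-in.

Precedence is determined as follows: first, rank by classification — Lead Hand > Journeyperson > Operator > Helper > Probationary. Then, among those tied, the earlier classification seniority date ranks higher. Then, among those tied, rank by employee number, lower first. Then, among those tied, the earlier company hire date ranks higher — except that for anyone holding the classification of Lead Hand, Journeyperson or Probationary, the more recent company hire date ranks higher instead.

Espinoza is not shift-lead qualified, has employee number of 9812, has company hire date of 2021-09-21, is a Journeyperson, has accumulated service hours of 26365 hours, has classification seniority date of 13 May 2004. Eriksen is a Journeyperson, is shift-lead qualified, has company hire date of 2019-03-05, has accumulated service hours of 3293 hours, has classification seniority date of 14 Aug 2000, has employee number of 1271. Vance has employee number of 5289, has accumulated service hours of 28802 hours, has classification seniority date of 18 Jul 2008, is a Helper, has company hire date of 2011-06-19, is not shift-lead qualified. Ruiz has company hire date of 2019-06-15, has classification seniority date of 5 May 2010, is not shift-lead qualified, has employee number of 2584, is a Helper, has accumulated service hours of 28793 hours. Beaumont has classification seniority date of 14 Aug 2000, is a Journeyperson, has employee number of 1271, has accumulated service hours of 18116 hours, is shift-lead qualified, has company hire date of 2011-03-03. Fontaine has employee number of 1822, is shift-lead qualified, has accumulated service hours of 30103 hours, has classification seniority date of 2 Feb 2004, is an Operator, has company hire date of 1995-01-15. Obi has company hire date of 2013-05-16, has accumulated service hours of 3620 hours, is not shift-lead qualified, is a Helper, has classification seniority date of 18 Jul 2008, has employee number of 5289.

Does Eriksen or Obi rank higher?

Eriksen

By classification: Eriksen, Beaumont and Espinoza (Journeyperson); then Fontaine (Operator); then Vance, Obi and Ruiz (Helper).
Among Eriksen, Beaumont and Espinoza, by classification seniority date (earlier first): Eriksen and Beaumont (14 Aug 2000) before Espinoza (13 May 2004).
Eriksen and Beaumont both have employee number 1271, so the next rule applies.
Among Eriksen and Beaumont, by company hire date (later first) (reversed rule for this group): Eriksen (2019-03-05) before Beaumont (2011-03-03).
Among Vance, Obi and Ruiz, by classification seniority date (earlier first): Vance and Obi (18 Jul 2008) before Ruiz (5 May 2010).
Vance and Obi both have employee number 5289, so the next rule applies.
Among Vance and Obi, by company hire date (earlier first): Vance (2011-06-19) before Obi (2013-05-16).
So Eriksen takes precedence.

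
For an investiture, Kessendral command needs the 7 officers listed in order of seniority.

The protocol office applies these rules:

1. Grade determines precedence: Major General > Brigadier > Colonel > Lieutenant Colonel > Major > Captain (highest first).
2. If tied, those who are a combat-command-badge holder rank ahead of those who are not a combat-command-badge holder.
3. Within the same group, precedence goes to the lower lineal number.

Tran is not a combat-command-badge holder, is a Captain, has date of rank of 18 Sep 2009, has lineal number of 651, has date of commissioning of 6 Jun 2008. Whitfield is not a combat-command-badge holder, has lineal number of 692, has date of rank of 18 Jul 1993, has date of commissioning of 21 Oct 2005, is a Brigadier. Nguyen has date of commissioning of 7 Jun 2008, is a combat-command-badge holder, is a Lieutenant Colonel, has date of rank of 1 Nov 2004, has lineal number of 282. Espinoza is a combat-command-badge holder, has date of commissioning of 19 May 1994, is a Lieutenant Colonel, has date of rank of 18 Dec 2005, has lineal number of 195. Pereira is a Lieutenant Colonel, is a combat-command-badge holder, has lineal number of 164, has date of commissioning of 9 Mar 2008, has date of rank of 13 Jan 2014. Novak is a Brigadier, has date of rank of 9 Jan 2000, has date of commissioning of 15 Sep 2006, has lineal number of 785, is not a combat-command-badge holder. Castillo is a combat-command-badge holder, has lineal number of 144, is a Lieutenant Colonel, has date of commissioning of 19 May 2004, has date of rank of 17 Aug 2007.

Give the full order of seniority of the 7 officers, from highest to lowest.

Whitfield, Novak, Castillo, Pereira, Espinoza, Nguyen, Tran

By grade: Whitfield and Novak (Brigadier); then Castillo, Pereira, Espinoza and Nguyen (Lieutenant Colonel); then Tran (Captain).
Whitfield and Novak are each not a combat-command-badge holder, so the next rule applies.
Among Whitfield and Novak, by lineal number (lower first): Whitfield (692) before Novak (785).
Castillo, Pereira, Espinoza and Nguyen are each a combat-command-badge holder, so the next rule applies.
Among Castillo, Pereira, Espinoza and Nguyen, by lineal number (lower first): Castillo (144) before Pereira (164) before Espinoza (195) before Nguyen (282).
Full order: Whitfield, Novak, Castillo, Pereira, Espinoza, Nguyen, Tran.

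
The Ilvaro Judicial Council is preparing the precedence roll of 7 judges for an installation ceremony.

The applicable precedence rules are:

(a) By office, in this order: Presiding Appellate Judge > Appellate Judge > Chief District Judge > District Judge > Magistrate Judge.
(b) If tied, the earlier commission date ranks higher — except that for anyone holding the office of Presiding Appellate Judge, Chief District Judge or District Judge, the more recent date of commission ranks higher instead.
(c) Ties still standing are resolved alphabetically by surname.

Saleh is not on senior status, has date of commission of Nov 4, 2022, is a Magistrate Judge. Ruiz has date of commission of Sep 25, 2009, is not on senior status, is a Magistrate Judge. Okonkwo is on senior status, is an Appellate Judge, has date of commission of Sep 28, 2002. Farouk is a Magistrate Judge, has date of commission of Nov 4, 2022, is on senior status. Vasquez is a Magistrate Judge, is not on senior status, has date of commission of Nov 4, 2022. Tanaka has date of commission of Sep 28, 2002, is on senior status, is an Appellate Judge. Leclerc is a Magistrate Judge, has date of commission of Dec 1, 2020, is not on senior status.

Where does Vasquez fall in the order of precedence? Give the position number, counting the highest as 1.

By office: Okonkwo and Tanaka (Appellate Judge); then Ruiz, Leclerc, Farouk, Saleh and Vasquez (Magistrate Judge).
Okonkwo and Tanaka both have date of commission Sep 28, 2002, so the next rule applies.
Among Okonkwo and Tanaka, alphabetically by surname: Okonkwo before Tanaka.
Among Ruiz, Leclerc, Farouk, Saleh and Vasquez, by date of commission (earlier first): Ruiz (Sep 25, 2009) before Leclerc (Dec 1, 2020) before Farouk, Saleh and Vasquez (Nov 4, 2022).
Among Farouk, Saleh and Vasquez, alphabetically by surname: Farouk before Saleh before Vasquez.
Order: Okonkwo, Tanaka, Ruiz, Leclerc, Farouk, Saleh, Vasquez. So position 7.

7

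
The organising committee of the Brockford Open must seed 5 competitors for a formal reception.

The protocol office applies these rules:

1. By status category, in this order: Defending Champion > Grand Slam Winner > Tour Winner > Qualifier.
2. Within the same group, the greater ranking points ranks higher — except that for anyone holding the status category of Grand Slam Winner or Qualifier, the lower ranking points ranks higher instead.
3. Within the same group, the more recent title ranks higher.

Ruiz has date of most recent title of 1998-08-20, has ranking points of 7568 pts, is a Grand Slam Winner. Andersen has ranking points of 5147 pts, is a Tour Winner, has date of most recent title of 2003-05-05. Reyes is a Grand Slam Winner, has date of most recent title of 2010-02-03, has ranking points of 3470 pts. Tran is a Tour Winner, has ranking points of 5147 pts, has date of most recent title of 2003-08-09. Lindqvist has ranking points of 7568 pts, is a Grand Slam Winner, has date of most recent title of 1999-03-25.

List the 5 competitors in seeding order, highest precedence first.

Reyes, Lindqvist, Ruiz, Tran, Andersen

By status category: Reyes, Lindqvist and Ruiz (Grand Slam Winner); then Tran and Andersen (Tour Winner).
Among Reyes, Lindqvist and Ruiz, by ranking points (lower first) (reversed rule for this group): Reyes (3470 pts) before Lindqvist and Ruiz (7568 pts).
Among Lindqvist and Ruiz, by date of most recent title (later first): Lindqvist (1999-03-25) before Ruiz (1998-08-20).
Tran and Andersen both have ranking points 5147 pts, so the next rule applies.
Among Tran and Andersen, by date of most recent title (later first): Tran (2003-08-09) before Andersen (2003-05-05).
Full order: Reyes, Lindqvist, Ruiz, Tran, Andersen.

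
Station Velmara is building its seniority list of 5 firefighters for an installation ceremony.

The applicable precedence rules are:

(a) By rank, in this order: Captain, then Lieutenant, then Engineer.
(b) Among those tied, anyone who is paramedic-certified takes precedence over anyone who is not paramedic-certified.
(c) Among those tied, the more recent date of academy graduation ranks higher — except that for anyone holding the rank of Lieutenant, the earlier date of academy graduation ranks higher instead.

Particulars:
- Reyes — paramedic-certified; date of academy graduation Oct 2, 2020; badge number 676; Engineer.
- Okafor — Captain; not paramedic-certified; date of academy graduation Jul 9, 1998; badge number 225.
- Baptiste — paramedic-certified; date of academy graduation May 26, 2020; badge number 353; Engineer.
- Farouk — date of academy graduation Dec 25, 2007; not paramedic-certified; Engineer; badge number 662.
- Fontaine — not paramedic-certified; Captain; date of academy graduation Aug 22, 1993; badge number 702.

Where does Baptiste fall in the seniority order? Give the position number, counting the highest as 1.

By rank: Okafor and Fontaine (Captain); then Reyes, Baptiste and Farouk (Engineer).
Okafor and Fontaine are each not paramedic-certified, so the next rule applies.
Among Okafor and Fontaine, by date of academy graduation (later first): Okafor (Jul 9, 1998) before Fontaine (Aug 22, 1993).
Among Reyes, Baptiste and Farouk, paramedic-certified before not paramedic-certified: Reyes and Baptiste (paramedic-certified) before Farouk (not paramedic-certified).
Among Reyes and Baptiste, by date of academy graduation (later first): Reyes (Oct 2, 2020) before Baptiste (May 26, 2020).
Order: Okafor, Fontaine, Reyes, Baptiste, Farouk. So position 4.

4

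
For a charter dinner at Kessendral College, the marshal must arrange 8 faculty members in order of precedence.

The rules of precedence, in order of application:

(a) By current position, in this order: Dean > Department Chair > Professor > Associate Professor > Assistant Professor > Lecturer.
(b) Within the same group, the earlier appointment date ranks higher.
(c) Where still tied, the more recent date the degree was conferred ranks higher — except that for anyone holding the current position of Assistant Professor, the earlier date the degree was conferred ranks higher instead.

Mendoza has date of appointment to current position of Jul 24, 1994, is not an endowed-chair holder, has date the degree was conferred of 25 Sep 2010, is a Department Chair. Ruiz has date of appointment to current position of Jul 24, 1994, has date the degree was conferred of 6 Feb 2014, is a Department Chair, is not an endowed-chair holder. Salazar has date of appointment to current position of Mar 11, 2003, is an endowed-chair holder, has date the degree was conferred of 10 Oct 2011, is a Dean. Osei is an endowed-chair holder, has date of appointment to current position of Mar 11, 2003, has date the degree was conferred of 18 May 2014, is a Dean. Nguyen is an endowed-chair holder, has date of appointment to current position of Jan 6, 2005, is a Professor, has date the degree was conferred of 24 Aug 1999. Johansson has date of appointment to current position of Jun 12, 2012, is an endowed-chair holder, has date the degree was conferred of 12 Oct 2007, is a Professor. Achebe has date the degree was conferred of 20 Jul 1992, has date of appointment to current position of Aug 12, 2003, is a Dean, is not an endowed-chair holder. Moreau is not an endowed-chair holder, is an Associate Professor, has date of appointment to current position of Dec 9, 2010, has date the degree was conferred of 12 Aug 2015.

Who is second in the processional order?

By current position: Osei, Salazar and Achebe (Dean); then Ruiz and Mendoza (Department Chair); then Nguyen and Johansson (Professor); then Moreau (Associate Professor).
Among Osei, Salazar and Achebe, by date of appointment to current position (earlier first): Osei and Salazar (Mar 11, 2003) before Achebe (Aug 12, 2003).
Among Osei and Salazar, by date the degree was conferred (later first): Osei (18 May 2014) before Salazar (10 Oct 2011).
Ruiz and Mendoza both have date of appointment to current position Jul 24, 1994, so the next rule applies.
Among Ruiz and Mendoza, by date the degree was conferred (later first): Ruiz (6 Feb 2014) before Mendoza (25 Sep 2010).
Among Nguyen and Johansson, by date of appointment to current position (earlier first): Nguyen (Jan 6, 2005) before Johansson (Jun 12, 2012).
Order: Osei, Salazar, Achebe, Ruiz, Mendoza, Nguyen, Johansson, Moreau.

Salazar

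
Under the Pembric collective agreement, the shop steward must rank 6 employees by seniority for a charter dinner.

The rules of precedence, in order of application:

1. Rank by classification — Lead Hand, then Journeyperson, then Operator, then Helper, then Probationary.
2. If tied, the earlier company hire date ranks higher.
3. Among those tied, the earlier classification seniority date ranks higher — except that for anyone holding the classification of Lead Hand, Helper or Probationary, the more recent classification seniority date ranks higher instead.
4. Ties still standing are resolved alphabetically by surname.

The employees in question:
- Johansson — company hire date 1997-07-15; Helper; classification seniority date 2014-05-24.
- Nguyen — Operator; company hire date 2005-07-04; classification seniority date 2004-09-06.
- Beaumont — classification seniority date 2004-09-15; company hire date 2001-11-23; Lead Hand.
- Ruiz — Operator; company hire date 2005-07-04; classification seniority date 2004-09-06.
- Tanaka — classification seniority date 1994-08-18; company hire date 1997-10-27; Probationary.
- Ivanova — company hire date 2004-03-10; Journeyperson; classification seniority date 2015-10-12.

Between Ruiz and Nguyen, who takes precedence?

By classification: Beaumont (Lead Hand); then Ivanova (Journeyperson); then Nguyen and Ruiz (Operator); then Johansson (Helper); then Tanaka (Probationary).
Nguyen and Ruiz both have company hire date 2005-07-04, so the next rule applies.
Nguyen and Ruiz both have classification seniority date 2004-09-06, so the next rule applies.
Among Nguyen and Ruiz, alphabetically by surname: Nguyen before Ruiz.
So Nguyen takes precedence.

Nguyen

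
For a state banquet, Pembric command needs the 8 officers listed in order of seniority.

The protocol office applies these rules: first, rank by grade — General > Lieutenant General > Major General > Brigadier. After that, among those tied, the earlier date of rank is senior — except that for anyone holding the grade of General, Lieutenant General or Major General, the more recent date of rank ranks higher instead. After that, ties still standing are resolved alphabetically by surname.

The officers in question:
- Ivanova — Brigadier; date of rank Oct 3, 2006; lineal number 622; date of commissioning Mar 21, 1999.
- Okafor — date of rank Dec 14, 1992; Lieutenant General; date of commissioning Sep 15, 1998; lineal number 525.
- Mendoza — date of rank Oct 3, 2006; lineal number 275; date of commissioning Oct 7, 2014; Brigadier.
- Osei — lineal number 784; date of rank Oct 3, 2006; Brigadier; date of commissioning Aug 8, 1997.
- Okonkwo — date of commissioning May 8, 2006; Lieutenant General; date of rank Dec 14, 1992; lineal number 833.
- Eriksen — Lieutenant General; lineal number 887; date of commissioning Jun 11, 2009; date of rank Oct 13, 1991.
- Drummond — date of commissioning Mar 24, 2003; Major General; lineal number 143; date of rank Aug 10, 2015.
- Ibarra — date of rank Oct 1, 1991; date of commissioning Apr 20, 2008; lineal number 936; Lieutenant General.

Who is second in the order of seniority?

Okonkwo

By grade: Okafor, Okonkwo, Eriksen and Ibarra (Lieutenant General); then Drummond (Major General); then Ivanova, Mendoza and Osei (Brigadier).
Among Okafor, Okonkwo, Eriksen and Ibarra, by date of rank (later first) (reversed rule for this group): Okafor and Okonkwo (Dec 14, 1992) before Eriksen (Oct 13, 1991) before Ibarra (Oct 1, 1991).
Among Okafor and Okonkwo, alphabetically by surname: Okafor before Okonkwo.
Ivanova, Mendoza and Osei all have date of rank Oct 3, 2006, so the next rule applies.
Among Ivanova, Mendoza and Osei, alphabetically by surname: Ivanova before Mendoza before Osei.
Order: Okafor, Okonkwo, Eriksen, Ibarra, Drummond, Ivanova, Mendoza, Osei.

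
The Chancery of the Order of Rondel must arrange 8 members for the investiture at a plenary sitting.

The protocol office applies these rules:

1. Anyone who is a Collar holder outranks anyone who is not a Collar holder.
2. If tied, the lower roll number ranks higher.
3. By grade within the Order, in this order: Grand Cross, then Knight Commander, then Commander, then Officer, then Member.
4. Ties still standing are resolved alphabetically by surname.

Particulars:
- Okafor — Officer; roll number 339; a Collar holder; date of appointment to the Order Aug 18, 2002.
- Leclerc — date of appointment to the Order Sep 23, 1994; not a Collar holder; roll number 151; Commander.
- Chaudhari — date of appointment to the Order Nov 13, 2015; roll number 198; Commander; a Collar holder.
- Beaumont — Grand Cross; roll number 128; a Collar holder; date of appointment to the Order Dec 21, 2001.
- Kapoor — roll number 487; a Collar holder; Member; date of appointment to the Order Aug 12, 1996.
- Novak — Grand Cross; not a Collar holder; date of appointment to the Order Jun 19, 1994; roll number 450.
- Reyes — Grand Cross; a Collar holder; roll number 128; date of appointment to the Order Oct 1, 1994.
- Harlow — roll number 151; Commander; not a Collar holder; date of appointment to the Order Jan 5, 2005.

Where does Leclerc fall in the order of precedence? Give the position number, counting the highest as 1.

7

By the first rule: Beaumont, Reyes, Chaudhari, Okafor and Kapoor (each a Collar holder); then Harlow, Leclerc and Novak (each not a Collar holder).
Among Beaumont, Reyes, Chaudhari, Okafor and Kapoor, by roll number (lower first): Beaumont and Reyes (128) before Chaudhari (198) before Okafor (339) before Kapoor (487).
Beaumont and Reyes are each Grand Cross, so the next rule applies.
Among Beaumont and Reyes, alphabetically by surname: Beaumont before Reyes.
Among Harlow, Leclerc and Novak, by roll number (lower first): Harlow and Leclerc (151) before Novak (450).
Harlow and Leclerc are each Commander, so the next rule applies.
Among Harlow and Leclerc, alphabetically by surname: Harlow before Leclerc.
Order: Beaumont, Reyes, Chaudhari, Okafor, Kapoor, Harlow, Leclerc, Novak. So position 7.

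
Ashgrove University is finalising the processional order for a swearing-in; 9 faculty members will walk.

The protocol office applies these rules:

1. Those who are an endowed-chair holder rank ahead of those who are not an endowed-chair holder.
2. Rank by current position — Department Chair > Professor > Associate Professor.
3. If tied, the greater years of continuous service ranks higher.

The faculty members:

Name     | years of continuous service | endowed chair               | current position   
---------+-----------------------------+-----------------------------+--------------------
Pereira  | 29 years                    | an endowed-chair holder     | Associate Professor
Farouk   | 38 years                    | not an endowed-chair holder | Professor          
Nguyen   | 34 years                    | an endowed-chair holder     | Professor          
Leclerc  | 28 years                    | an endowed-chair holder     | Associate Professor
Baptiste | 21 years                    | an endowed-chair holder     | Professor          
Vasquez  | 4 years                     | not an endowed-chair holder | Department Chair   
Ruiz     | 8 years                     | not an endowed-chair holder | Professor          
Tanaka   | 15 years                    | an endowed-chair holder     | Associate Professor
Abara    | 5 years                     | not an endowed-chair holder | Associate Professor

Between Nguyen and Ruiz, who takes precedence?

Nguyen

By the first rule: Nguyen, Baptiste, Pereira, Leclerc and Tanaka (each an endowed-chair holder); then Vasquez, Farouk, Ruiz and Abara (each not an endowed-chair holder).
Among Nguyen, Baptiste, Pereira, Leclerc and Tanaka, by current position: Nguyen and Baptiste (Professor) before Pereira, Leclerc and Tanaka (Associate Professor).
Among Nguyen and Baptiste, by years of continuous service (higher first): Nguyen (34 years) before Baptiste (21 years).
Among Pereira, Leclerc and Tanaka, by years of continuous service (higher first): Pereira (29 years) before Leclerc (28 years) before Tanaka (15 years).
Among Vasquez, Farouk, Ruiz and Abara, by current position: Vasquez (Department Chair) before Farouk and Ruiz (Professor) before Abara (Associate Professor).
Among Farouk and Ruiz, by years of continuous service (higher first): Farouk (38 years) before Ruiz (8 years).
So Nguyen takes precedence.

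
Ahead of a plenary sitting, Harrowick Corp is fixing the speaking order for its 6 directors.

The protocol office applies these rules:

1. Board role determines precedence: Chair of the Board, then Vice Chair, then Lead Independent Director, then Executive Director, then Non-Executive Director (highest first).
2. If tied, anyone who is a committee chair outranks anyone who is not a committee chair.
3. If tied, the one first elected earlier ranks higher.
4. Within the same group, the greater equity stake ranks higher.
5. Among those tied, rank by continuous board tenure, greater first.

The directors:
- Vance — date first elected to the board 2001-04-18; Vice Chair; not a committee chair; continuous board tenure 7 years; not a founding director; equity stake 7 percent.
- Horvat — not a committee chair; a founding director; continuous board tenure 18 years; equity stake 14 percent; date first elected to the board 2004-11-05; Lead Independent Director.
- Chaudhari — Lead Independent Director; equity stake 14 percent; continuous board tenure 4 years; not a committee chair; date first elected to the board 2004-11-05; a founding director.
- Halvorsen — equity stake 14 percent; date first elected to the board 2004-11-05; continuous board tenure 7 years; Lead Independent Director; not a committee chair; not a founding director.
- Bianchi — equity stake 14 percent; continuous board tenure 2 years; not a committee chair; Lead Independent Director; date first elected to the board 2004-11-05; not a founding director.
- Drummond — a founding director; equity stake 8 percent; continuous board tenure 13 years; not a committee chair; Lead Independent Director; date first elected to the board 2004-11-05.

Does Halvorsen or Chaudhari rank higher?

By board role: Vance (Vice Chair); then Horvat, Halvorsen, Chaudhari, Bianchi and Drummond (Lead Independent Director).
Horvat, Halvorsen, Chaudhari, Bianchi and Drummond are each not a committee chair, so the next rule applies.
Horvat, Halvorsen, Chaudhari, Bianchi and Drummond all have date first elected to the board 2004-11-05, so the next rule applies.
Among Horvat, Halvorsen, Chaudhari, Bianchi and Drummond, by equity stake (higher first): Horvat, Halvorsen, Chaudhari and Bianchi (14 percent) before Drummond (8 percent).
Among Horvat, Halvorsen, Chaudhari and Bianchi, by continuous board tenure (higher first): Horvat (18 years) before Halvorsen (7 years) before Chaudhari (4 years) before Bianchi (2 years).
So Halvorsen takes precedence.

Halvorsen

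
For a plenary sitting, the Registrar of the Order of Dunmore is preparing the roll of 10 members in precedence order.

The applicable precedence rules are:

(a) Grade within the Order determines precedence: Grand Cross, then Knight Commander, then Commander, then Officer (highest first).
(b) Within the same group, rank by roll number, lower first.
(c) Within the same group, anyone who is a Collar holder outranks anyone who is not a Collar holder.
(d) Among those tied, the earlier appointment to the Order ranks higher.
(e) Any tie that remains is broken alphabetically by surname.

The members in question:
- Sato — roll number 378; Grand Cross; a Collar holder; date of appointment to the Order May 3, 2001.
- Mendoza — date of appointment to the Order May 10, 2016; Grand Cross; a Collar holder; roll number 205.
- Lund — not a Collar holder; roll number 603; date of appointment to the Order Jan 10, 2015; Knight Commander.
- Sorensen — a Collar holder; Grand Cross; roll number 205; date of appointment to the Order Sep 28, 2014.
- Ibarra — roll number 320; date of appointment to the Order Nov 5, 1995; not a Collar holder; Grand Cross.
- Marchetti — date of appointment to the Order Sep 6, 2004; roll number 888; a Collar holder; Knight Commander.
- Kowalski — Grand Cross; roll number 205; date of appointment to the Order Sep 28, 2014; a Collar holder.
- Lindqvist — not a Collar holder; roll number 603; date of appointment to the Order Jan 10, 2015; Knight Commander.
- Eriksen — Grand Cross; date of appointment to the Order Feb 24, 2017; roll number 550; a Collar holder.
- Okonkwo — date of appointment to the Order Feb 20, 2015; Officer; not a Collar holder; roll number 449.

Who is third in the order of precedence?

Mendoza

By grade within the Order: Kowalski, Sorensen, Mendoza, Ibarra, Sato and Eriksen (Grand Cross); then Lindqvist, Lund and Marchetti (Knight Commander); then Okonkwo (Officer).
Among Kowalski, Sorensen, Mendoza, Ibarra, Sato and Eriksen, by roll number (lower first): Kowalski, Sorensen and Mendoza (205) before Ibarra (320) before Sato (378) before Eriksen (550).
Kowalski, Sorensen and Mendoza are each a Collar holder, so the next rule applies.
Among Kowalski, Sorensen and Mendoza, by date of appointment to the Order (earlier first): Kowalski and Sorensen (Sep 28, 2014) before Mendoza (May 10, 2016).
Among Kowalski and Sorensen, alphabetically by surname: Kowalski before Sorensen.
Among Lindqvist, Lund and Marchetti, by roll number (lower first): Lindqvist and Lund (603) before Marchetti (888).
Lindqvist and Lund are each not a Collar holder, so the next rule applies.
Lindqvist and Lund both have date of appointment to the Order Jan 10, 2015, so the next rule applies.
Among Lindqvist and Lund, alphabetically by surname: Lindqvist before Lund.
Order: Kowalski, Sorensen, Mendoza, Ibarra, Sato, Eriksen, Lindqvist, Lund, Marchetti, Okonkwo.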